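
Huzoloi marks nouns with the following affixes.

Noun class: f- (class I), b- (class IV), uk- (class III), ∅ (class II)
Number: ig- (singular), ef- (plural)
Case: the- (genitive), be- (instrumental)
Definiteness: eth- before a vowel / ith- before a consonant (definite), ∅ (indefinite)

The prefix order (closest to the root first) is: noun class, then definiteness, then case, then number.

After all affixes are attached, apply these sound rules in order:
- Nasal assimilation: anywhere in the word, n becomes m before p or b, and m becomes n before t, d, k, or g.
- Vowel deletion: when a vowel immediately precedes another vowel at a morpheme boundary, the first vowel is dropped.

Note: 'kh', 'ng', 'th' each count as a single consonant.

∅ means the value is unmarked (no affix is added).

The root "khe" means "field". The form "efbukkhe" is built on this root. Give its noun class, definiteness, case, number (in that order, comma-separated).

Segment: ef-be-uk-khe.
noun class: uk- → class III.
definiteness: ∅ → indefinite.
case: be- → instrumental.
number: ef- → plural.

class III, indefinite, instrumental, plural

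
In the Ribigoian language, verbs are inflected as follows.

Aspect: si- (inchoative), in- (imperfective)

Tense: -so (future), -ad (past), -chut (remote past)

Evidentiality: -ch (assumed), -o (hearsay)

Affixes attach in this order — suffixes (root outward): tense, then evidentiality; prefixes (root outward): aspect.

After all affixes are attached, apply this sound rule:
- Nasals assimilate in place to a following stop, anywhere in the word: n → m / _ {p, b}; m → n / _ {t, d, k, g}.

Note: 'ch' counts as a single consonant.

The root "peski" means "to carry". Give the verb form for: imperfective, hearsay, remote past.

impeskichuto

Attach tense remote past -chut → peskichut.
Attach aspect imperfective in- → inpeskichut.
Attach evidentiality hearsay -o → inpeskichuto.
Apply nasal assimilation: inpeskichuto → impeskichuto.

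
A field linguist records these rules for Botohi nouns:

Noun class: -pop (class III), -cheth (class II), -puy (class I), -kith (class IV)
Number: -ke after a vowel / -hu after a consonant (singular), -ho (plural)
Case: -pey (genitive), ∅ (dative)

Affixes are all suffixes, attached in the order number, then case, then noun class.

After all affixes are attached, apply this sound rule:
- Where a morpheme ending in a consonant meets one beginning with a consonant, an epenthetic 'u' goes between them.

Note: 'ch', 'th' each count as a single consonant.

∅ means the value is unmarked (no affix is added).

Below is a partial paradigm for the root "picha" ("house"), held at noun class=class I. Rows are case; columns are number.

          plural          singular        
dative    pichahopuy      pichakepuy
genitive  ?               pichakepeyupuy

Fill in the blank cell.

Attach number plural -ho → pichaho.
Attach case genitive -pey → pichahopey.
Attach noun class class I -puy → pichahopeypuy.
Apply epenthesis: pichahopeypuy → pichahopeyupuy.

pichahopeyupuy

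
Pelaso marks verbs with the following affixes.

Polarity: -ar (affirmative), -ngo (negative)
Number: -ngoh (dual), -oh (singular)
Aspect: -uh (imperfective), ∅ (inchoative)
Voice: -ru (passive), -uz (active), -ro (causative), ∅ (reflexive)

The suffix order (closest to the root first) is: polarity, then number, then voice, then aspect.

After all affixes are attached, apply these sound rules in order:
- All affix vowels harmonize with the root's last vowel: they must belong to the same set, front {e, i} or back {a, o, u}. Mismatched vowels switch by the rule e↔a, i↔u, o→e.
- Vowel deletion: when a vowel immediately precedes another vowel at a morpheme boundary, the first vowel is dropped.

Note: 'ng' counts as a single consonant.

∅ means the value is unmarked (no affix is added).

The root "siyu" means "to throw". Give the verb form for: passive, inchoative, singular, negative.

Attach polarity negative -ngo → siyungo.
Attach number singular -oh → siyungooh.
Attach voice passive -ru → siyungoohru.
aspect = inchoative: zero marking, form stays siyungoohru.
Vowel harmony: no change.
Apply vowel deletion: siyungoohru → siyungohru.

siyungohru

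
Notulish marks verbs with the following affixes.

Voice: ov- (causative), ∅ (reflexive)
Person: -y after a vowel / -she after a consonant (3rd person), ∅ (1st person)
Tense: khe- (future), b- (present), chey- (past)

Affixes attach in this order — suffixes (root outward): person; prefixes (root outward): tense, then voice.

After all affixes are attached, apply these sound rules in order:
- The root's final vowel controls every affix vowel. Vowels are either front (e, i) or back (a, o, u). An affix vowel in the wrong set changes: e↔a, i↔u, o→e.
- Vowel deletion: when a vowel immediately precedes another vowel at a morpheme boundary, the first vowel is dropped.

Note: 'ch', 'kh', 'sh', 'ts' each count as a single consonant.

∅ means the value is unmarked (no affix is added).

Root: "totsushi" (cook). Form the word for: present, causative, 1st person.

Attach tense present b- → btotsushi.
person = 1st person: zero marking, form stays btotsushi.
Attach voice causative ov- → ovbtotsushi.
Apply vowel harmony: ovbtotsushi → evbtotsushi.
Vowel deletion: no change.

evbtotsushi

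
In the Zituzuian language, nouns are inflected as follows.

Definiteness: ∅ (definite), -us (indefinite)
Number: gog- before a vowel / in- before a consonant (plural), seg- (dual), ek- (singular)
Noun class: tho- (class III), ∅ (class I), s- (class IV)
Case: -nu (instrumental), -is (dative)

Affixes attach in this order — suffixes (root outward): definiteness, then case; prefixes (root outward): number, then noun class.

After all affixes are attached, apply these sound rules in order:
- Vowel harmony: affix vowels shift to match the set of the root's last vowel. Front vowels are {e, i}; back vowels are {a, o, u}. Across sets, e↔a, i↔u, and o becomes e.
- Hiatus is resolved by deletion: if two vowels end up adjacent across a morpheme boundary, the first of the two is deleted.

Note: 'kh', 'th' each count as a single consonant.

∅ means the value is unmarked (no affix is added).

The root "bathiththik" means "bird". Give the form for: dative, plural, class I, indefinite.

inbathiththikisis

Attach number plural in- (before consonant 'b') → inbathiththik.
Attach definiteness indefinite -us → inbathiththikus.
Attach case dative -is → inbathiththikusis.
noun class = class I: zero marking, form stays inbathiththikusis.
Apply vowel harmony: inbathiththikusis → inbathiththikisis.
Vowel deletion: no change.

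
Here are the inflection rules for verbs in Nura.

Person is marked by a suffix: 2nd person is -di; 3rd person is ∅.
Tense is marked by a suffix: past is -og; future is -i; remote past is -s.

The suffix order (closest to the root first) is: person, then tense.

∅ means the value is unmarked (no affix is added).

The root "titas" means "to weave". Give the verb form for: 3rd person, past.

titasog

person = 3rd person: zero marking, form stays titas.
Attach tense past -og → titasog.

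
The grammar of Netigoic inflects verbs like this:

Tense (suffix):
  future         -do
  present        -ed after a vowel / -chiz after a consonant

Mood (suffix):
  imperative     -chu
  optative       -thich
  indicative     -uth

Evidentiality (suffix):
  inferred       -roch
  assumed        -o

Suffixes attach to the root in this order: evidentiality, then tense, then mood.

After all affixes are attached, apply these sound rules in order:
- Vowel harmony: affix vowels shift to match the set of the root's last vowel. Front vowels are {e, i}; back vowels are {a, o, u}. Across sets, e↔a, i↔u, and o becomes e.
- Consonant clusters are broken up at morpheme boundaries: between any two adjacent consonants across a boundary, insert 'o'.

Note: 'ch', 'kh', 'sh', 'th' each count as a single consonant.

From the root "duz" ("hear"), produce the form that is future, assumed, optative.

Attach evidentiality assumed -o → duzo.
Attach tense future -do → duzodo.
Attach mood optative -thich → duzodothich.
Apply vowel harmony: duzodothich → duzodothuch.
Epenthesis: no change.

duzodothuch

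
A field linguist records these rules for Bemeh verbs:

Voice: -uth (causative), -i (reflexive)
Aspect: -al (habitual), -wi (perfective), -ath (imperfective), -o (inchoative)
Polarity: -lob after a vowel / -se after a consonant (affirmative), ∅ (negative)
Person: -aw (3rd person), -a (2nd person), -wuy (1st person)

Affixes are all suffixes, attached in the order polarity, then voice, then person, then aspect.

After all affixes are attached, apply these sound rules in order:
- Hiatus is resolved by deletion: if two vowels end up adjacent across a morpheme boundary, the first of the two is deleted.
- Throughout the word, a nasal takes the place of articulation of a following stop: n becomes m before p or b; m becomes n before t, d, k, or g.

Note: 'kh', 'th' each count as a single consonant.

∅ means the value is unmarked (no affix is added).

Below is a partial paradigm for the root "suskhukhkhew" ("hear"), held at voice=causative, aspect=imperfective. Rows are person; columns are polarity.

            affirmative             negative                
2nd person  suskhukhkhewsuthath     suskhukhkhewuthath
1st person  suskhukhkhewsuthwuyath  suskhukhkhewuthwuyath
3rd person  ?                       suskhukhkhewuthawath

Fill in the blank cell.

suskhukhkhewsuthawath

Attach polarity affirmative -se (after consonant 'w') → suskhukhkhewse.
Attach voice causative -uth → suskhukhkhewseuth.
Attach person 3rd person -aw → suskhukhkhewseuthaw.
Attach aspect imperfective -ath → suskhukhkhewseuthawath.
Apply vowel deletion: suskhukhkhewseuthawath → suskhukhkhewsuthawath.
Nasal assimilation: no change.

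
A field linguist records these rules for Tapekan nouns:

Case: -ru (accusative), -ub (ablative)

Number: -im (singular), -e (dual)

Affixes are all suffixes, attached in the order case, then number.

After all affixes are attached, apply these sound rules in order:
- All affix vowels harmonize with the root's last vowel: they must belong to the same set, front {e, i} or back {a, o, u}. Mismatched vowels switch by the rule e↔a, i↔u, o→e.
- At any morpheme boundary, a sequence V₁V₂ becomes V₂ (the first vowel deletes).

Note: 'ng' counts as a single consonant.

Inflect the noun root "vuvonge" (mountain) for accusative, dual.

vuvongere

Attach case accusative -ru → vuvongeru.
Attach number dual -e → vuvongerue.
Apply vowel harmony: vuvongerue → vuvongerie.
Apply vowel deletion: vuvongerie → vuvongere.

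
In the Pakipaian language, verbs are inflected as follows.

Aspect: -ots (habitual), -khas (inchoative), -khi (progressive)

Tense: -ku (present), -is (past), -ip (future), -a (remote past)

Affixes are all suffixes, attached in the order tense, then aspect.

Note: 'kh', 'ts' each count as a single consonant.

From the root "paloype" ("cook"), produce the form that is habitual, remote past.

Attach tense remote past -a → paloypea.
Attach aspect habitual -ots → paloypeaots.

paloypeaots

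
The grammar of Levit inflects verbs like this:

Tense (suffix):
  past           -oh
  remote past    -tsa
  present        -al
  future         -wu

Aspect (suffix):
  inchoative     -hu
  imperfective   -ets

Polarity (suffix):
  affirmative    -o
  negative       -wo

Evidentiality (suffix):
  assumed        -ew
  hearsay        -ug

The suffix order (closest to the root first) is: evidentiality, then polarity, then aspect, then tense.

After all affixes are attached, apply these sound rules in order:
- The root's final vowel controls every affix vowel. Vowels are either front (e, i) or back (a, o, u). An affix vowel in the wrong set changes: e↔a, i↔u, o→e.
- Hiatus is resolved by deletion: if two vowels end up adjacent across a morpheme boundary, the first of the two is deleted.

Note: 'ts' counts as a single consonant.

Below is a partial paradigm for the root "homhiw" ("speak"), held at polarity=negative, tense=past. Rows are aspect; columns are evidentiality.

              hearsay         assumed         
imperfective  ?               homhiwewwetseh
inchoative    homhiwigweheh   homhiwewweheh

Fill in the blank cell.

homhiwigwetseh

Attach evidentiality hearsay -ug → homhiwug.
Attach polarity negative -wo → homhiwugwo.
Attach aspect imperfective -ets → homhiwugwoets.
Attach tense past -oh → homhiwugwoetsoh.
Apply vowel harmony: homhiwugwoetsoh → homhiwigweetseh.
Apply vowel deletion: homhiwigweetseh → homhiwigwetseh.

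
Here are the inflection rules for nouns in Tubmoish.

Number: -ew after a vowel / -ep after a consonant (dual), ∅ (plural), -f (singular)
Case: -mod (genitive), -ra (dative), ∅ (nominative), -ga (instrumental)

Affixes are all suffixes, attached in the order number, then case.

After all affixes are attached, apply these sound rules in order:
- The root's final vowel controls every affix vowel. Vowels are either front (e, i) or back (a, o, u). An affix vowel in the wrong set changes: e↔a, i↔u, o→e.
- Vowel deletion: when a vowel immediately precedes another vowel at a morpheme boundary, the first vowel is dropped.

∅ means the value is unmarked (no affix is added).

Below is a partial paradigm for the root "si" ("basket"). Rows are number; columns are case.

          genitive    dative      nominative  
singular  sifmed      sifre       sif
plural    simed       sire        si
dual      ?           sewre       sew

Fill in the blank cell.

Attach number dual -ew (after vowel 'i') → siew.
Attach case genitive -mod → siewmod.
Apply vowel harmony: siewmod → siewmed.
Apply vowel deletion: siewmed → sewmed.

sewmed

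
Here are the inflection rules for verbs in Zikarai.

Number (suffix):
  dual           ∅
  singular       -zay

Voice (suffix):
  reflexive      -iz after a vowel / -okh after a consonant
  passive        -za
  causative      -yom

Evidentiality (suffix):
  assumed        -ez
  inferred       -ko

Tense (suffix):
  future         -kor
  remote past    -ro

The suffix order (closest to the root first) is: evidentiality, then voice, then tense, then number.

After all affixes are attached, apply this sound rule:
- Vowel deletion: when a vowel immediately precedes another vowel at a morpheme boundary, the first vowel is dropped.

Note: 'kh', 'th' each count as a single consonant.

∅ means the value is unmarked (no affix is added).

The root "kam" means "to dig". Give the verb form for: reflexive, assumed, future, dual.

kamezokhkor

Attach evidentiality assumed -ez → kamez.
Attach voice reflexive -okh (after consonant 'z') → kamezokh.
Attach tense future -kor → kamezokhkor.
number = dual: zero marking, form stays kamezokhkor.
Vowel deletion: no change.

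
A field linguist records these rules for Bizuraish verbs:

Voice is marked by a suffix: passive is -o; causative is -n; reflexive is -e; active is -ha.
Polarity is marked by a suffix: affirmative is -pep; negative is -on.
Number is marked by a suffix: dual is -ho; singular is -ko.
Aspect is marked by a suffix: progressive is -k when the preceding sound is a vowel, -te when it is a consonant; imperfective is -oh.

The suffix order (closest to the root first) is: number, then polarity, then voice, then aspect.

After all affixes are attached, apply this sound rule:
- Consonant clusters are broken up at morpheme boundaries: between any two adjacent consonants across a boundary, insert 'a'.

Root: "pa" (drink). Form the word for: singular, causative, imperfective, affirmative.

Attach number singular -ko → pako.
Attach polarity affirmative -pep → pakopep.
Attach voice causative -n → pakopepn.
Attach aspect imperfective -oh → pakopepnoh.
Apply epenthesis: pakopepnoh → pakopepanoh.

pakopepanoh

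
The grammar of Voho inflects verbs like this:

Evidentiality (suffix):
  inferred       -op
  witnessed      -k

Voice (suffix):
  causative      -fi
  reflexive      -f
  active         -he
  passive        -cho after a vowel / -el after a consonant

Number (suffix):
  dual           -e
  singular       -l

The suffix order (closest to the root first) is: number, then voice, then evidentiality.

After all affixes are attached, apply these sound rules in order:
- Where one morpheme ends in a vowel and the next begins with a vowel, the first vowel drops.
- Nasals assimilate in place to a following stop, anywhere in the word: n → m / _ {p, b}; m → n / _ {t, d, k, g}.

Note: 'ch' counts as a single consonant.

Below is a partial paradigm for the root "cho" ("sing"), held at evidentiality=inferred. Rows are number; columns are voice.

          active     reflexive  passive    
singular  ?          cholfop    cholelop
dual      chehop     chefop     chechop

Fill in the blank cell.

Attach number singular -l → chol.
Attach voice active -he → cholhe.
Attach evidentiality inferred -op → cholheop.
Apply vowel deletion: cholheop → cholhop.
Nasal assimilation: no change.

cholhop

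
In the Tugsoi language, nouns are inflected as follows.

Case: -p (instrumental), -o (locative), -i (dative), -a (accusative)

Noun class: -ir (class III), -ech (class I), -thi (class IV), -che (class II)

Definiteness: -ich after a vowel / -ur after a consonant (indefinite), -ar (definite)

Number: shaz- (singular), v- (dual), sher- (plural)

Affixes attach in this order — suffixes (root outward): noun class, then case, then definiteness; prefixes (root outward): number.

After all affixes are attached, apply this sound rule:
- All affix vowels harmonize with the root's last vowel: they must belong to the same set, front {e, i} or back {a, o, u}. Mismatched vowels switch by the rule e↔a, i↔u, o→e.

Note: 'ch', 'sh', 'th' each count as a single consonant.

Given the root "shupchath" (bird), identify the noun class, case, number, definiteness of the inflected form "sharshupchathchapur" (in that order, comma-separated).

class II, instrumental, plural, indefinite

Segment: sher-shupchath-che-p-ur.
noun class: -che → class II.
case: -p → instrumental.
number: sher- → plural.
definiteness: -ich/ur → indefinite.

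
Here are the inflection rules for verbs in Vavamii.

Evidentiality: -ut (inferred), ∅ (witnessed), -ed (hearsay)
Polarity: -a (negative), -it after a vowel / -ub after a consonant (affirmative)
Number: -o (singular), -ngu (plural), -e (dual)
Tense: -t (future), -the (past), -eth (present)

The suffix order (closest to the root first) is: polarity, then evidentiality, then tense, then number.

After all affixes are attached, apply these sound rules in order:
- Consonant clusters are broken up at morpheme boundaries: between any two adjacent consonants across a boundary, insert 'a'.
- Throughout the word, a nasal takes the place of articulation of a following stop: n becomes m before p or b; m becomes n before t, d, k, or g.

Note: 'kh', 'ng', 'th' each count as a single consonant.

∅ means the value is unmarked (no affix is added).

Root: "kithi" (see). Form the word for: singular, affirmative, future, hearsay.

kithiitedato

Attach polarity affirmative -it (after vowel 'i') → kithiit.
Attach evidentiality hearsay -ed → kithiited.
Attach tense future -t → kithiitedt.
Attach number singular -o → kithiitedto.
Apply epenthesis: kithiitedto → kithiitedato.
Nasal assimilation: no change.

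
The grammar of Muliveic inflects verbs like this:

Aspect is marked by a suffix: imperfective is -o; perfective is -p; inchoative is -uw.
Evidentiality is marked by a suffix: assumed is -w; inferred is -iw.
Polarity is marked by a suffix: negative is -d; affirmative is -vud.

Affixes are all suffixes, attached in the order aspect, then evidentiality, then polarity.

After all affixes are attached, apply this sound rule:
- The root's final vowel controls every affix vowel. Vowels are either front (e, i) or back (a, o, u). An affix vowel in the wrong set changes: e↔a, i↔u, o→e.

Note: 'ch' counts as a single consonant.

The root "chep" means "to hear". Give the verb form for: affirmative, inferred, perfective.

Attach aspect perfective -p → chepp.
Attach evidentiality inferred -iw → cheppiw.
Attach polarity affirmative -vud → cheppiwvud.
Apply vowel harmony: cheppiwvud → cheppiwvid.

cheppiwvid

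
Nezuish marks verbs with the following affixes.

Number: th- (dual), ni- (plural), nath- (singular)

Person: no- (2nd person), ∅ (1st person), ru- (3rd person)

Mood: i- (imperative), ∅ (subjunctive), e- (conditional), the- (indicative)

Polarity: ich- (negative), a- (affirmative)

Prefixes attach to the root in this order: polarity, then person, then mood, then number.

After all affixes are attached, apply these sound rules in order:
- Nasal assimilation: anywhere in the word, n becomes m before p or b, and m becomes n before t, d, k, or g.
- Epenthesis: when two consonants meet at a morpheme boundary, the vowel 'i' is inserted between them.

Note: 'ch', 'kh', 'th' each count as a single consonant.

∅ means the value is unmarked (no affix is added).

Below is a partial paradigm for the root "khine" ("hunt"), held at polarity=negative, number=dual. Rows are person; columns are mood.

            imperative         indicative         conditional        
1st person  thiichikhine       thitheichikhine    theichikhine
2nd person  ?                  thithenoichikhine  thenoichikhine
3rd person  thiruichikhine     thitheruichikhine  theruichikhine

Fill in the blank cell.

thinoichikhine

Attach polarity negative ich- → ichkhine.
Attach person 2nd person no- → noichkhine.
Attach mood imperative i- → inoichkhine.
Attach number dual th- → thinoichkhine.
Nasal assimilation: no change.
Apply epenthesis: thinoichkhine → thinoichikhine.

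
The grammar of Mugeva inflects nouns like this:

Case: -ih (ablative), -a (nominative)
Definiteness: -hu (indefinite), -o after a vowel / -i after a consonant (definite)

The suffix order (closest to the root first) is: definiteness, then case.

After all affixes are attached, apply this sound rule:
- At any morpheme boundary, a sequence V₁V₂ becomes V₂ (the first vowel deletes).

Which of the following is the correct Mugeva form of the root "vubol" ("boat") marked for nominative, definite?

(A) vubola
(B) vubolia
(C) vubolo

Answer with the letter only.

Attach definiteness definite -i (after consonant 'l') → vuboli.
Attach case nominative -a → vubolia.
Apply vowel deletion: vubolia → vubola.
So the correct form is vubola, option (A).
(C) vubolo is wrong: it has the affixes in the wrong order.
(B) vubolia is wrong: it fails to apply the sound rule(s).

A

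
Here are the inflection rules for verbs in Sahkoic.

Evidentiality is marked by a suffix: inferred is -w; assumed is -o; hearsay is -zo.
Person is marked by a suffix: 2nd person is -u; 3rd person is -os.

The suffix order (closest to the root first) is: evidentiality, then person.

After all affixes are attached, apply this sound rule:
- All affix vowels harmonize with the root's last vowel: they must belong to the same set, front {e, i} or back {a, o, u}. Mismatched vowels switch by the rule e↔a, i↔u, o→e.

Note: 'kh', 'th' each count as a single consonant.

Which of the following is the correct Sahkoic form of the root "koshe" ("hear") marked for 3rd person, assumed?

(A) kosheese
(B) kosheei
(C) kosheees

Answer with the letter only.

Attach evidentiality assumed -o → kosheo.
Attach person 3rd person -os → kosheoos.
Apply vowel harmony: kosheoos → kosheees.
So the correct form is kosheees, option (C).
(B) kosheei is wrong: it uses 2nd person instead of 3rd person for person.
(A) kosheese is wrong: it has the affixes in the wrong order.

C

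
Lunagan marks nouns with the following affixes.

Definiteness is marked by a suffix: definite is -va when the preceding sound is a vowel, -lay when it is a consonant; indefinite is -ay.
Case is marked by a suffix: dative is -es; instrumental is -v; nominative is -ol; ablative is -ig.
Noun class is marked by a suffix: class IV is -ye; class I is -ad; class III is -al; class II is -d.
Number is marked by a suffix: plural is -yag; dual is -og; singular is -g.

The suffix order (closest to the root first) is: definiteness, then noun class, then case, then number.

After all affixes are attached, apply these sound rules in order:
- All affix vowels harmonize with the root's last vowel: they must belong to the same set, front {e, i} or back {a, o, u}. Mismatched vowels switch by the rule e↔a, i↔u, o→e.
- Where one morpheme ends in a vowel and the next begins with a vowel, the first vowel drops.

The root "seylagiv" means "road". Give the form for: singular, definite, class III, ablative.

Attach definiteness definite -lay (after consonant 'v') → seylagivlay.
Attach noun class class III -al → seylagivlayal.
Attach case ablative -ig → seylagivlayalig.
Attach number singular -g → seylagivlayaligg.
Apply vowel harmony: seylagivlayaligg → seylagivleyeligg.
Vowel deletion: no change.

seylagivleyeligg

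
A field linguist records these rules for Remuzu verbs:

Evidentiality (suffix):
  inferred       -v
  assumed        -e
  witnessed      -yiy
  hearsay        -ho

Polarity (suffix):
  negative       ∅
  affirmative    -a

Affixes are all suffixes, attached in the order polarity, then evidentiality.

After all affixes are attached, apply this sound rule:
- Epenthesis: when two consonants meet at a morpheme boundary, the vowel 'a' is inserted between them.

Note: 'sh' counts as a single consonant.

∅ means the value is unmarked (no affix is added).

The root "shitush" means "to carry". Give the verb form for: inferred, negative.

shitushav

polarity = negative: zero marking, form stays shitush.
Attach evidentiality inferred -v → shitushv.
Apply epenthesis: shitushv → shitushav.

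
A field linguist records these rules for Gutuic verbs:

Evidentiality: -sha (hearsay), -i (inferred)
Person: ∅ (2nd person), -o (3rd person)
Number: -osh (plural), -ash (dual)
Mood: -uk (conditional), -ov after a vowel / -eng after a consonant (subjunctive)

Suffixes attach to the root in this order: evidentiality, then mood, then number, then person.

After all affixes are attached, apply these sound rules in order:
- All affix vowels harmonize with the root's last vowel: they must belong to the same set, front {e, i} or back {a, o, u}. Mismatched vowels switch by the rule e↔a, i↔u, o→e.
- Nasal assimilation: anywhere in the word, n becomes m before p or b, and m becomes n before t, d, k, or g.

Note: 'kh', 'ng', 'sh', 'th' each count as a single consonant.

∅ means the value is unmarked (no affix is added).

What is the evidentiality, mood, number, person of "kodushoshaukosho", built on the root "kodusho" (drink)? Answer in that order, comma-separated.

Segment: kodusho-sha-uk-osh-o.
evidentiality: -sha → hearsay.
mood: -uk → conditional.
number: -osh → plural.
person: -o → 3rd person.

hearsay, conditional, plural, 3rd person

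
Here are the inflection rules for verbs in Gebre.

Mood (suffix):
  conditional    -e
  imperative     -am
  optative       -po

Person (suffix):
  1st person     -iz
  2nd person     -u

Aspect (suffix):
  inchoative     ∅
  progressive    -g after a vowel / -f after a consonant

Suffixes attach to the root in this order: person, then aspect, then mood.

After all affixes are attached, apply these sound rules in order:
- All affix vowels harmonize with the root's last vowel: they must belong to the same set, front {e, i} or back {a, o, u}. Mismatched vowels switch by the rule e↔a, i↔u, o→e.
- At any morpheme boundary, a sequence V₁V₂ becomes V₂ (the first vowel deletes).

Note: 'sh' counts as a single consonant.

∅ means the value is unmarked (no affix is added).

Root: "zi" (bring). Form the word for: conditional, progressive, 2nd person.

Attach person 2nd person -u → ziu.
Attach aspect progressive -g (after vowel 'u') → ziug.
Attach mood conditional -e → ziuge.
Apply vowel harmony: ziuge → ziige.
Apply vowel deletion: ziige → zige.

zige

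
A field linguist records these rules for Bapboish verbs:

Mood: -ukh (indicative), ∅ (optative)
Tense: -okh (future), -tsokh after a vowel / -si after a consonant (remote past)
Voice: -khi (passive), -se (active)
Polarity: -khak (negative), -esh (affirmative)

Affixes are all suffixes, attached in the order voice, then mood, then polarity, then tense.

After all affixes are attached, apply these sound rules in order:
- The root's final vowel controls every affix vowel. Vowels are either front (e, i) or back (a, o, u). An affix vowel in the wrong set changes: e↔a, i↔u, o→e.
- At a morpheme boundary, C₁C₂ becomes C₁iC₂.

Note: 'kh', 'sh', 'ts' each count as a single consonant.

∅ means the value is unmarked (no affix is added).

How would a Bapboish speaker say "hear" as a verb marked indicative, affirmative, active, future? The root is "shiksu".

shiksusaukhashokh

Attach voice active -se → shiksuse.
Attach mood indicative -ukh → shiksuseukh.
Attach polarity affirmative -esh → shiksuseukhesh.
Attach tense future -okh → shiksuseukheshokh.
Apply vowel harmony: shiksuseukheshokh → shiksusaukhashokh.
Epenthesis: no change.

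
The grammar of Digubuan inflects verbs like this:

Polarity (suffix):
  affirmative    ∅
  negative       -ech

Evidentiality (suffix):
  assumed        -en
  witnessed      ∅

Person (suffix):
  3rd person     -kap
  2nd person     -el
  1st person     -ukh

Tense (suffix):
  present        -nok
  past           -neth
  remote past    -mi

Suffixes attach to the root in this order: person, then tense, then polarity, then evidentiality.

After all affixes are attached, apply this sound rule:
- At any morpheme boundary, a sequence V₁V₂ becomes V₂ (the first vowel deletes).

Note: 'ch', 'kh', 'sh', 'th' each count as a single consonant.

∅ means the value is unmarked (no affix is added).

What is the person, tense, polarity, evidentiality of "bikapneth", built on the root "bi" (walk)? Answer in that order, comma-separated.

Segment: bi-kap-neth.
person: -kap → 3rd person.
tense: -neth → past.
polarity: ∅ → affirmative.
evidentiality: ∅ → witnessed.

3rd person, past, affirmative, witnessed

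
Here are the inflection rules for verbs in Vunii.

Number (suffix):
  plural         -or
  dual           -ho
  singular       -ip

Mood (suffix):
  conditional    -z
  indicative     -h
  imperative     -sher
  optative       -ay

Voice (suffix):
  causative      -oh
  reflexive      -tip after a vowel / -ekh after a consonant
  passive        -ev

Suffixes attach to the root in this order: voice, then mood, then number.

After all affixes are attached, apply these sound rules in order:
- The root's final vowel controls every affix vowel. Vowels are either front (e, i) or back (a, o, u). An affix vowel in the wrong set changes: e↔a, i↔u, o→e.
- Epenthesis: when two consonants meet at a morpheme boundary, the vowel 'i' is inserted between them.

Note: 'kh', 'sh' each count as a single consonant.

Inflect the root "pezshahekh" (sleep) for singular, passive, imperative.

pezshahekhevisherip

Attach voice passive -ev → pezshahekhev.
Attach mood imperative -sher → pezshahekhevsher.
Attach number singular -ip → pezshahekhevsherip.
Vowel harmony: no change.
Apply epenthesis: pezshahekhevsherip → pezshahekhevisherip.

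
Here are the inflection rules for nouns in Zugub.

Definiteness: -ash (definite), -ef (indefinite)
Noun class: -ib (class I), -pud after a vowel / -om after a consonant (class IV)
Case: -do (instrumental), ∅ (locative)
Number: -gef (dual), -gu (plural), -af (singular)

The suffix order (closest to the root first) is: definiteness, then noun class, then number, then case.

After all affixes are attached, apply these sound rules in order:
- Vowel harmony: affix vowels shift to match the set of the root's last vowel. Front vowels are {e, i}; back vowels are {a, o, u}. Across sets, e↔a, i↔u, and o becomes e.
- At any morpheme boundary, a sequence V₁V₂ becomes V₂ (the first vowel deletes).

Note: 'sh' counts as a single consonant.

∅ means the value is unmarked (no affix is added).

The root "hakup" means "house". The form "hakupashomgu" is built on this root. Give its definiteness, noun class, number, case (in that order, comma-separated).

definite, class IV, plural, locative

Segment: hakup-ash-om-gu.
definiteness: -ash → definite.
noun class: -pud/om → class IV.
number: -gu → plural.
case: ∅ → locative.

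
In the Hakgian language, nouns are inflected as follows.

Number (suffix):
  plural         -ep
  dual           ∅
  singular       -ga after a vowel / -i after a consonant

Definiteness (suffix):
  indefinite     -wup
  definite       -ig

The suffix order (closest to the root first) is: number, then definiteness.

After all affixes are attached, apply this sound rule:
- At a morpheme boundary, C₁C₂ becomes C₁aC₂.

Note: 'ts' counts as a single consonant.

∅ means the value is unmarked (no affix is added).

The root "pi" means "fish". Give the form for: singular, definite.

pigaig

Attach number singular -ga (after vowel 'i') → piga.
Attach definiteness definite -ig → pigaig.
Epenthesis: no change.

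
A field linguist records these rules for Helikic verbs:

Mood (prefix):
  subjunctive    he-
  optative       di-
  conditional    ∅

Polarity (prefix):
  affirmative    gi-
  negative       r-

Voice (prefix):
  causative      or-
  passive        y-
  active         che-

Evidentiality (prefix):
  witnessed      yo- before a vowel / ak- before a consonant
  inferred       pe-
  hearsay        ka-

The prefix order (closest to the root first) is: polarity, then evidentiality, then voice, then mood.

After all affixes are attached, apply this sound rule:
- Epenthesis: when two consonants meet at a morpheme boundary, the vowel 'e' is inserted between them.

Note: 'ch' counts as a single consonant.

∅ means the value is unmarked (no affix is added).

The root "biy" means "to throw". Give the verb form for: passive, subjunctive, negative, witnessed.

Attach polarity negative r- → rbiy.
Attach evidentiality witnessed ak- (before consonant 'r') → akrbiy.
Attach voice passive y- → yakrbiy.
Attach mood subjunctive he- → heyakrbiy.
Apply epenthesis: heyakrbiy → heyakerebiy.

heyakerebiy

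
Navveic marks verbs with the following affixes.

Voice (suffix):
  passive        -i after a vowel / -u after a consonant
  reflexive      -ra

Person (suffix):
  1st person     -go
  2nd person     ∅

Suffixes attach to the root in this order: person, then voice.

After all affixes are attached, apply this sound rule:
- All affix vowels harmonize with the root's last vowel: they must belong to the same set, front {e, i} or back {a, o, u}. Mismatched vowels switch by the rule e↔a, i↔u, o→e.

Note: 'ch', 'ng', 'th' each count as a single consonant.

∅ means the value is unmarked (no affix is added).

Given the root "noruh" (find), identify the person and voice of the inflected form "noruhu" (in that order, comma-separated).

Segment: noruh-u.
person: ∅ → 2nd person.
voice: -i/u → passive.

2nd person, passive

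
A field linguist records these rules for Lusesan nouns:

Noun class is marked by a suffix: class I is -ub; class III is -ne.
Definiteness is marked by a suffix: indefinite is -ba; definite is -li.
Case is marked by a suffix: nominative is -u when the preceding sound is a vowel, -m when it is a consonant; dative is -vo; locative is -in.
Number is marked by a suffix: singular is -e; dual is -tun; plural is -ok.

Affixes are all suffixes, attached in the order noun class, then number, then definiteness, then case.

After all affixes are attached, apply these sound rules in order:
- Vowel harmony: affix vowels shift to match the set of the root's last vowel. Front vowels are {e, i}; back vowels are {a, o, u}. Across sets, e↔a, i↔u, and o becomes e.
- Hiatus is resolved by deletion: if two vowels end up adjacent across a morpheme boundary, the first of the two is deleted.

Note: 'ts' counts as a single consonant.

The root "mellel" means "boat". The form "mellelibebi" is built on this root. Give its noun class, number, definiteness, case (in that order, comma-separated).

Segment: mellel-ub-e-ba-u.
noun class: -ub → class I.
number: -e → singular.
definiteness: -ba → indefinite.
case: -u/m → nominative.

class I, singular, indefinite, nominative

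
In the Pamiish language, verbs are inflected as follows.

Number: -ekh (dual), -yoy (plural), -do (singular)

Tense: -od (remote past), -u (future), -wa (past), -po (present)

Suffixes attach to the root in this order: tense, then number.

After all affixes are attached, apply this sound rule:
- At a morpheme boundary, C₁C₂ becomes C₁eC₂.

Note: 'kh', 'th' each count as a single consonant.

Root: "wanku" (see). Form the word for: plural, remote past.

wankuodeyoy

Attach tense remote past -od → wankuod.
Attach number plural -yoy → wankuodyoy.
Apply epenthesis: wankuodyoy → wankuodeyoy.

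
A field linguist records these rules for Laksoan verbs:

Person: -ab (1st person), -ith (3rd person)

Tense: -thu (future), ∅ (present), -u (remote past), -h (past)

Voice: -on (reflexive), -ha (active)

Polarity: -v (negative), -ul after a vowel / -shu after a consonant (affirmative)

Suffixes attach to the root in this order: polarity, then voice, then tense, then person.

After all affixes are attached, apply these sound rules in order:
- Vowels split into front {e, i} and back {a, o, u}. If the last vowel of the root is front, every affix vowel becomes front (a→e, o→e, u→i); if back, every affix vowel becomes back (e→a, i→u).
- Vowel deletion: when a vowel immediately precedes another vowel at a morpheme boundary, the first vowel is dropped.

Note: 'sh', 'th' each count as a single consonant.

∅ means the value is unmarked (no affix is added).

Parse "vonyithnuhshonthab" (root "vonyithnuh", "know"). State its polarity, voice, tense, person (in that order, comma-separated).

Segment: vonyithnuh-shu-on-thu-ab.
polarity: -ul/shu → affirmative.
voice: -on → reflexive.
tense: -thu → future.
person: -ab → 1st person.

affirmative, reflexive, future, 1st person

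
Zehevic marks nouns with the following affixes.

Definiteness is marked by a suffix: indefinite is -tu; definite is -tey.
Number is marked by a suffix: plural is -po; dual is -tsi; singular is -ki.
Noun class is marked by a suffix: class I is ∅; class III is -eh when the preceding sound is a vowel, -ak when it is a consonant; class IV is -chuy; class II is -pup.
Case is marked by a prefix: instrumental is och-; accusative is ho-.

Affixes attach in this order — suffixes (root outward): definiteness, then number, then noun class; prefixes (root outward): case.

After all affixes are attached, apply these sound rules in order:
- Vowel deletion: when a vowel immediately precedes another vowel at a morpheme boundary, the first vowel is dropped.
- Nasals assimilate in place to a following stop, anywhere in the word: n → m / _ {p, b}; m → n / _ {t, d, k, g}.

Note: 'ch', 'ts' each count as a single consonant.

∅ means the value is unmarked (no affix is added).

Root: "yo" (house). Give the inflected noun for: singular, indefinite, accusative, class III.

Attach definiteness indefinite -tu → yotu.
Attach number singular -ki → yotuki.
Attach case accusative ho- → hoyotuki.
Attach noun class class III -eh (after vowel 'i') → hoyotukieh.
Apply vowel deletion: hoyotukieh → hoyotukeh.
Nasal assimilation: no change.

hoyotukeh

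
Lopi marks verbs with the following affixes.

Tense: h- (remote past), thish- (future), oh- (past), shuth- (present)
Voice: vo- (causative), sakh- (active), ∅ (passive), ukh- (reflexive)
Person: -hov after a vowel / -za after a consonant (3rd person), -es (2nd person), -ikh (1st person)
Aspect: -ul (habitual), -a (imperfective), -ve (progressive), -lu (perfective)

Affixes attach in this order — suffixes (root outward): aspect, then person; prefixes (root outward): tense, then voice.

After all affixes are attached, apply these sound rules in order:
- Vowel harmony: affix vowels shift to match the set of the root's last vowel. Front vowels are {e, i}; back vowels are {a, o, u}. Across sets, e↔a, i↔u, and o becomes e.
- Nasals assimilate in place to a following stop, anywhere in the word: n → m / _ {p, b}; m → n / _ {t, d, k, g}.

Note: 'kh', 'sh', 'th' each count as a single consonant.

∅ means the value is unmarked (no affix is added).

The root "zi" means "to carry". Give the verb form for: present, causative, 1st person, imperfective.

Attach tense present shuth- → shuthzi.
Attach aspect imperfective -a → shuthzia.
Attach person 1st person -ikh → shuthziaikh.
Attach voice causative vo- → voshuthziaikh.
Apply vowel harmony: voshuthziaikh → veshithzieikh.
Nasal assimilation: no change.

veshithzieikh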